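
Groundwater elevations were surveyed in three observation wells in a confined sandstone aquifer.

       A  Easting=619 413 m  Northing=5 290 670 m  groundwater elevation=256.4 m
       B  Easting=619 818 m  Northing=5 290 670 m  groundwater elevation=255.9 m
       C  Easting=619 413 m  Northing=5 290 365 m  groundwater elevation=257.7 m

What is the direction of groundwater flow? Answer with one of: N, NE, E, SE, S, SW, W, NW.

N

∂h/∂x = (255.9 − 256.4) / (619818 − 619413) = -0.001235
∂h/∂y = (257.7 − 256.4) / (5290365 − 5290670) = -0.004262
Flow = −∇h = (+0.001235 east, +0.004262 north), which points north.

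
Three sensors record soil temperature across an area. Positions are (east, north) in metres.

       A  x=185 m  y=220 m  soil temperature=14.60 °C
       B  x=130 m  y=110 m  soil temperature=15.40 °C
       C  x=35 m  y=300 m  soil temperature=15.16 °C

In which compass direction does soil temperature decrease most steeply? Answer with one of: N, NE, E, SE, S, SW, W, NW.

NE

Taking A as reference: B−A = (-55, -110, +0.80); C−A = (-150, 80, +0.56).
Solve a·Δx + b·Δy = ΔT: det = (-55)·80 − (-150)·(-110) = -20900.
∂T/∂x = [(+0.80)·80 − (+0.56)·(-110)] / -20900 = -0.006010
∂T/∂y = [(-55)·(+0.56) − (-150)·(+0.80)] / -20900 = -0.004268
Steepest decrease is along −∇f = (+0.006010 E, +0.004268 N) → northeast.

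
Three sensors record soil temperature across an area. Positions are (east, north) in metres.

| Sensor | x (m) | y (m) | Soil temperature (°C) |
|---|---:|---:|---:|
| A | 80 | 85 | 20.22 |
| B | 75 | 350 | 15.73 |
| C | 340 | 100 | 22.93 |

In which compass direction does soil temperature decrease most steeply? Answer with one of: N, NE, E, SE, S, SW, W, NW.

With T = a·x + b·y + c and A as origin, the differences give:
  (-5)·a + 265·b = -4.49
  260·a + 15·b = +2.71
Eliminate b (×15 and ×265, subtract): -68975·a = -785.500 → a = ∂T/∂x = +0.01139
Back-substitute: b = ∂T/∂y = -0.01673.
Steepest decrease is along −∇f = (-0.01139 E, +0.01673 N) → northwest.

NW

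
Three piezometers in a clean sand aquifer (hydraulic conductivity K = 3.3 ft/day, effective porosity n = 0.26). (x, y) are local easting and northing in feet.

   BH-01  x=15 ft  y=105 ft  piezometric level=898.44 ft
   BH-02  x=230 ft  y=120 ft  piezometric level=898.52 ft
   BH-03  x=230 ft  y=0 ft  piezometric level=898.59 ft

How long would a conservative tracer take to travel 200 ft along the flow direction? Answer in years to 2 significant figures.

Differences from BH-01: to BH-02 (Δx, Δy, Δh) = (215, 15, +0.08); to BH-03 = (215, -105, +0.15).
Solve a·Δx + b·Δy = Δh: det = 215·(-105) − 215·15 = -25800.
∂h/∂x = [(+0.08)·(-105) − (+0.15)·15] / -25800 = +0.0004128
∂h/∂y = [215·(+0.15) − 215·(+0.08)] / -25800 = -0.0005833
|∇h| = √(0.0004128² + -0.0005833²) = 0.0007146
Seepage velocity v = K·i/n = 3.3 × 0.0007146 / 0.26 = 0.00907 ft/day.
t = 200 / 0.00907 = 2.205e+04 days = 60.4 years.

60 years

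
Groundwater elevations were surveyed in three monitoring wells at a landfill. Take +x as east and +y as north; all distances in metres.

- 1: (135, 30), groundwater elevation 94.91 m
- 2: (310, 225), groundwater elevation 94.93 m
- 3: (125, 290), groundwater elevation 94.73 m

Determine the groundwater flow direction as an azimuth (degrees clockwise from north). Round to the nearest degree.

Three-point gradient (reference 1): Δ to 2 = (175, 195, +0.02), Δ to 3 = (-10, 260, -0.18).
∂h/∂x = +0.0008493, ∂h/∂y = -0.0006596 (det = 47450).
Flow direction (−∇h) has components (-0.0008493 E, +0.0006596 N).
Azimuth = atan2(E, N) = atan2(-0.0008493, +0.0006596) = 307.8° ≈ 308°.

308°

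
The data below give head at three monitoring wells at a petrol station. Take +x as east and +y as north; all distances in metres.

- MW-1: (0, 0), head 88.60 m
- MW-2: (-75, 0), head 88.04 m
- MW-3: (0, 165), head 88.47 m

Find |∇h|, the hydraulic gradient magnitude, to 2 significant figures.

0.0075

∂h/∂x = (88.04 − 88.60) / (-75 − 0) = +0.007467
∂h/∂y = (88.47 − 88.60) / (165 − 0) = -0.0007879
|∇h| = √(0.007467² + -0.0007879²) = 0.007508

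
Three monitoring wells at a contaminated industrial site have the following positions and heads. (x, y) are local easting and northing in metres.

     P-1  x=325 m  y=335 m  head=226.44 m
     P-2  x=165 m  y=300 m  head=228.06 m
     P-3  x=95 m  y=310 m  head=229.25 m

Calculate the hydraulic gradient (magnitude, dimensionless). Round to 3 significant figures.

0.0238

With h = a·x + b·y + c and P-1 as origin, the differences give:
  (-160)·a + (-35)·b = +1.62
  (-230)·a + (-25)·b = +2.81
Eliminate b (×(-25) and ×(-35), subtract): -4050·a = 57.850 → a = ∂h/∂x = -0.01428
Back-substitute: b = ∂h/∂y = +0.01901.
|∇h| = √(-0.01428² + 0.01901²) = 0.02378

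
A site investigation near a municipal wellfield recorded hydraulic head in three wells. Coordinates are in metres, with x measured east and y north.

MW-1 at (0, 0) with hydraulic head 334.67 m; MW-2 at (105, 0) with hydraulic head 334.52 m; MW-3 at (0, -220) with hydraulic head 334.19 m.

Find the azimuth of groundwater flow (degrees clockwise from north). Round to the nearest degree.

147°

∂h/∂x = (334.52 − 334.67) / (105 − 0) = -0.001429
∂h/∂y = (334.19 − 334.67) / (-220 − 0) = +0.002182
Flow direction (−∇h) has components (+0.001429 E, -0.002182 N).
Azimuth = atan2(E, N) = atan2(+0.001429, -0.002182) = 146.8° ≈ 147°.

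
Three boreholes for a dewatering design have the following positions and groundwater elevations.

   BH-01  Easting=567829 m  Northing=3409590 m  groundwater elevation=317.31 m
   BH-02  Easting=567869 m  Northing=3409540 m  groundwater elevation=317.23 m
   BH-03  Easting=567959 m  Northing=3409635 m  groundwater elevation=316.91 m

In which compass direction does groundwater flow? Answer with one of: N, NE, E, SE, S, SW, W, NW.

E

Three-point gradient (reference BH-01): Δ to BH-02 = (40, -50, -0.08), Δ to BH-03 = (130, 45, -0.40).
∂h/∂x = -0.002843, ∂h/∂y = -0.0006747 (det = 8300).
Flow = −∇h = (+0.002843 east, +0.0006747 north), which points east.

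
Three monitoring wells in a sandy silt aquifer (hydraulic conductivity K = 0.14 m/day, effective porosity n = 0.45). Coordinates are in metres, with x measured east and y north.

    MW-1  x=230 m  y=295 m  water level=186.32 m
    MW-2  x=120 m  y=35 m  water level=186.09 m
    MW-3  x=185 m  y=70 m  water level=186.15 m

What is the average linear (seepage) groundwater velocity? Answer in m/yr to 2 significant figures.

With h = a·x + b·y + c and MW-1 as origin, the differences give:
  (-110)·a + (-260)·b = -0.23
  (-45)·a + (-225)·b = -0.17
Eliminate b (×(-225) and ×(-260), subtract): 13050·a = 7.550 → a = ∂h/∂x = +0.0005785
Back-substitute: b = ∂h/∂y = +0.0006398.
|∇h| = √(0.0005785² + 0.0006398²) = 0.0008626
Seepage velocity v = K·i/n = 0.14 × 0.0008626 / 0.45 = 0.0002684 m/day = 0.09803 m/yr.

0.098 m/yr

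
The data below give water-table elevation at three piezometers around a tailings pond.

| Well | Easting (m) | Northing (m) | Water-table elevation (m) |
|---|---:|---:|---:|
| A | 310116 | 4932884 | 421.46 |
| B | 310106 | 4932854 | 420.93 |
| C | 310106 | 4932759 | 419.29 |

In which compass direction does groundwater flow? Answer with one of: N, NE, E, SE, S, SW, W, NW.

S

With h = a·x + b·y + c and A as origin, the differences give:
  (-10)·a + (-30)·b = -0.53
  (-10)·a + (-125)·b = -2.17
Eliminate b (×(-125) and ×(-30), subtract): 950·a = 1.150 → a = ∂h/∂x = +0.001211
Back-substitute: b = ∂h/∂y = +0.01726.
Flow = −∇h = (-0.001211 east, -0.01726 north), which points south.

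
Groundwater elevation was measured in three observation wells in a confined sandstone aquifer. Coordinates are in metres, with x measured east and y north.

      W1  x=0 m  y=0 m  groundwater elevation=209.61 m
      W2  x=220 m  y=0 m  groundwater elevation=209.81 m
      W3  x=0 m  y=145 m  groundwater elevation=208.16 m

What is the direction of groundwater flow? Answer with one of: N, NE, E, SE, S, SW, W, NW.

N

∂h/∂x = (209.81 − 209.61) / (220 − 0) = +0.0009091
∂h/∂y = (208.16 − 209.61) / (145 − 0) = -0.01000
Flow = −∇h = (-0.0009091 east, +0.01000 north), which points north.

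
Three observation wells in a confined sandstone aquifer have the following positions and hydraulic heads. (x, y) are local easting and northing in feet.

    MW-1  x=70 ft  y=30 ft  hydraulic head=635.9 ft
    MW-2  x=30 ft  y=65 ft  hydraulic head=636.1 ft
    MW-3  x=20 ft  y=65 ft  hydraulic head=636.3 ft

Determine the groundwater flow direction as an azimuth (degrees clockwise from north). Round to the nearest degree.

049°

Differences from MW-1: to MW-2 (Δx, Δy, Δh) = (-40, 35, +0.2); to MW-3 = (-50, 35, +0.4).
Determinant of the coordinate differences = (-40)·35 − (-50)·35 = 350.
∂h/∂x = [(+0.2)·35 − (+0.4)·35] / 350 = -0.02000
∂h/∂y = [(-40)·(+0.4) − (-50)·(+0.2)] / 350 = -0.01714
Flow direction (−∇h) has components (+0.02000 E, +0.01714 N).
Azimuth = atan2(E, N) = atan2(+0.02000, +0.01714) = 49.4° ≈ 049°.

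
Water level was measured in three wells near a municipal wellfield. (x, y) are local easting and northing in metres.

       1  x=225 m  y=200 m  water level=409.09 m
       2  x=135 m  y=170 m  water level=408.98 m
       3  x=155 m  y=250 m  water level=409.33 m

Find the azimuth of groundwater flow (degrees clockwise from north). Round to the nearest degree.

177°

Differences from 1: to 2 (Δx, Δy, Δh) = (-90, -30, -0.11); to 3 = (-70, 50, +0.24).
Determinant of the coordinate differences = (-90)·50 − (-70)·(-30) = -6600.
∂h/∂x = [(-0.11)·50 − (+0.24)·(-30)] / -6600 = -0.0002576
∂h/∂y = [(-90)·(+0.24) − (-70)·(-0.11)] / -6600 = +0.004439
Flow direction (−∇h) has components (+0.0002576 E, -0.004439 N).
Azimuth = atan2(E, N) = atan2(+0.0002576, -0.004439) = 176.7° ≈ 177°.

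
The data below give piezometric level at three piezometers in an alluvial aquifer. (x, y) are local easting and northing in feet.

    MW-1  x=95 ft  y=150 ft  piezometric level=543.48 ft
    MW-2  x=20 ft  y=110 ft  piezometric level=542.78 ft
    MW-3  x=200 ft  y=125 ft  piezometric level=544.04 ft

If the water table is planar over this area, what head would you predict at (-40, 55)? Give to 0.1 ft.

542.1 ft

Taking MW-1 as reference: MW-2−MW-1 = (-75, -40, -0.70); MW-3−MW-1 = (105, -25, +0.56).
Solve a·Δx + b·Δy = Δh: det = (-75)·(-25) − 105·(-40) = 6075.
∂h/∂x = [(-0.70)·(-25) − (+0.56)·(-40)] / 6075 = +0.006568
∂h/∂y = [(-75)·(+0.56) − 105·(-0.70)] / 6075 = +0.005185
h(-40, 55) = 543.48 + (+0.006568)·(-135) + (+0.005185)·(-95) = 543.48 -0.887 -0.493 = 542.101 ft.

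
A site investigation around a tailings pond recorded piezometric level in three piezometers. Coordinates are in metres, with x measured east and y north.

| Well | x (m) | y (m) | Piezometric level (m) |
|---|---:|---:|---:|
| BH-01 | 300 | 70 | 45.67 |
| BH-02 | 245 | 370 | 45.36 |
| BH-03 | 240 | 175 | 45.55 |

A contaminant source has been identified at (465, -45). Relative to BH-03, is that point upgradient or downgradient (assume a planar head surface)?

upgradient

Differences from BH-01: to BH-02 (Δx, Δy, Δh) = (-55, 300, -0.31); to BH-03 = (-60, 105, -0.12).
Determinant of the coordinate differences = (-55)·105 − (-60)·300 = 12225.
∂h/∂x = [(-0.31)·105 − (-0.12)·300] / 12225 = +0.0002822
∂h/∂y = [(-55)·(-0.12) − (-60)·(-0.31)] / 12225 = -0.0009816
Head at (465, -45) = 45.67 + (+0.0002822)·(165) + (-0.0009816)·(-115) = 45.83 m.
That is higher than the 45.55 m at BH-03, so the point is upgradient.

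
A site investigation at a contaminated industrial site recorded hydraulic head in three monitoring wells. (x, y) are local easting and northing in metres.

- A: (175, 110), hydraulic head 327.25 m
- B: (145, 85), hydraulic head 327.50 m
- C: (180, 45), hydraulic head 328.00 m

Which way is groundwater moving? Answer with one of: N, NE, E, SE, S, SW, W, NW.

Differences from A: to B (Δx, Δy, Δh) = (-30, -25, +0.25); to C = (5, -65, +0.75).
Determinant of the coordinate differences = (-30)·(-65) − 5·(-25) = 2075.
∂h/∂x = [(+0.25)·(-65) − (+0.75)·(-25)] / 2075 = +0.001205
∂h/∂y = [(-30)·(+0.75) − 5·(+0.25)] / 2075 = -0.01145
Flow = −∇h = (-0.001205 east, +0.01145 north), which points north.

N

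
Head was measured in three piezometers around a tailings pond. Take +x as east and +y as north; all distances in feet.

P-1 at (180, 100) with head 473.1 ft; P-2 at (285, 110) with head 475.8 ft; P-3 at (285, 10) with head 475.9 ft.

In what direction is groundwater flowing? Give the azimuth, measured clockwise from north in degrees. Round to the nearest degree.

272°

Three-point gradient (reference P-1): Δ to P-2 = (105, 10, +2.7), Δ to P-3 = (105, -90, +2.8).
∂h/∂x = +0.02581, ∂h/∂y = -0.0010000 (det = -10500).
Flow direction (−∇h) has components (-0.02581 E, +0.0010000 N).
Azimuth = atan2(E, N) = atan2(-0.02581, +0.0010000) = 272.2° ≈ 272°.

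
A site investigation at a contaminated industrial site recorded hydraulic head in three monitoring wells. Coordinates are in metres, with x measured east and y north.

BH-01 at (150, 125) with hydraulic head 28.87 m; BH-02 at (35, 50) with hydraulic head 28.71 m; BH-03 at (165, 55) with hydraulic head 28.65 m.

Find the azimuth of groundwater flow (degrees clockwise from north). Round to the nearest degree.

Differences from BH-01: to BH-02 (Δx, Δy, Δh) = (-115, -75, -0.16); to BH-03 = (15, -70, -0.22).
Solve a·Δx + b·Δy = Δh: det = (-115)·(-70) − 15·(-75) = 9175.
∂h/∂x = [(-0.16)·(-70) − (-0.22)·(-75)] / 9175 = -0.0005777
∂h/∂y = [(-115)·(-0.22) − 15·(-0.16)] / 9175 = +0.003019
Flow direction (−∇h) has components (+0.0005777 E, -0.003019 N).
Azimuth = atan2(E, N) = atan2(+0.0005777, -0.003019) = 169.2° ≈ 169°.

169°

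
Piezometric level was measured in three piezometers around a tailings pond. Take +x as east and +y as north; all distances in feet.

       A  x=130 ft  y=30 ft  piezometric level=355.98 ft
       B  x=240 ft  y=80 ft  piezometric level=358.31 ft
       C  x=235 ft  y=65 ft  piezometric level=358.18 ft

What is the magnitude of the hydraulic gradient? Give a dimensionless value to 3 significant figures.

With h = a·x + b·y + c and A as origin, the differences give:
  110·a + 50·b = +2.33
  105·a + 35·b = +2.20
Eliminate b (×35 and ×50, subtract): -1400·a = -28.450 → a = ∂h/∂x = +0.02032
Back-substitute: b = ∂h/∂y = +0.001893.
|∇h| = √(0.02032² + 0.001893²) = 0.02041

0.0204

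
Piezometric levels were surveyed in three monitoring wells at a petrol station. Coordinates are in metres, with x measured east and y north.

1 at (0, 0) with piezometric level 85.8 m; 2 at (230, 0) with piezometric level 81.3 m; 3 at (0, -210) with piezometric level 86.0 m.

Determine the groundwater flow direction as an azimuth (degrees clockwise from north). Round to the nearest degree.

∂h/∂x = (81.3 − 85.8) / (230 − 0) = -0.01957
∂h/∂y = (86.0 − 85.8) / (-210 − 0) = -0.0009524
Flow direction (−∇h) has components (+0.01957 E, +0.0009524 N).
Azimuth = atan2(E, N) = atan2(+0.01957, +0.0009524) = 87.2° ≈ 087°.

087°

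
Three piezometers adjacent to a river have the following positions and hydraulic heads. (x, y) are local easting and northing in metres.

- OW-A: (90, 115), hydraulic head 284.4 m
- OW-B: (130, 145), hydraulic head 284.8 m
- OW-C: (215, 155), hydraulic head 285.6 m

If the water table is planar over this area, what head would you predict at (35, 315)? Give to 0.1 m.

284.1 m

Differences from OW-A: to OW-B (Δx, Δy, Δh) = (40, 30, +0.4); to OW-C = (125, 40, +1.2).
Solve a·Δx + b·Δy = Δh: det = 40·40 − 125·30 = -2150.
∂h/∂x = [(+0.4)·40 − (+1.2)·30] / -2150 = +0.009302
∂h/∂y = [40·(+1.2) − 125·(+0.4)] / -2150 = +0.0009302
h(35, 315) = 284.4 + (+0.009302)·(-55) + (+0.0009302)·(200) = 284.4 -0.512 +0.186 = 284.074 m.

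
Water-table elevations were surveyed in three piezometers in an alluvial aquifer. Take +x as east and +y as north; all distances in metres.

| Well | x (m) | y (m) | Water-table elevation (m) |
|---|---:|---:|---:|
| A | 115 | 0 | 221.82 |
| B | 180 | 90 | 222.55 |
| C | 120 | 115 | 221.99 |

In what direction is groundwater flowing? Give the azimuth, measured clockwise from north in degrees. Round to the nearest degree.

264°

With h = a·x + b·y + c and A as origin, the differences give:
  65·a + 90·b = +0.73
  5·a + 115·b = +0.17
Eliminate b (×115 and ×90, subtract): 7025·a = 68.650 → a = ∂h/∂x = +0.009772
Back-substitute: b = ∂h/∂y = +0.001053.
Flow direction (−∇h) has components (-0.009772 E, -0.001053 N).
Azimuth = atan2(E, N) = atan2(-0.009772, -0.001053) = 263.8° ≈ 264°.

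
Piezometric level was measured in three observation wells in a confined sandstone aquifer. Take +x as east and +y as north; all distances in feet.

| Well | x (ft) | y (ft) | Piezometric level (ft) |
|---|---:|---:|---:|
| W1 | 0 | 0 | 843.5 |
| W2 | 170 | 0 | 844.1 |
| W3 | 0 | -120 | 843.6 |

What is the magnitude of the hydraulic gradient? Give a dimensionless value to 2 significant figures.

0.0036

∂h/∂x = (844.1 − 843.5) / (170 − 0) = +0.003529
∂h/∂y = (843.6 − 843.5) / (-120 − 0) = -0.0008333
|∇h| = √(0.003529² + -0.0008333²) = 0.003626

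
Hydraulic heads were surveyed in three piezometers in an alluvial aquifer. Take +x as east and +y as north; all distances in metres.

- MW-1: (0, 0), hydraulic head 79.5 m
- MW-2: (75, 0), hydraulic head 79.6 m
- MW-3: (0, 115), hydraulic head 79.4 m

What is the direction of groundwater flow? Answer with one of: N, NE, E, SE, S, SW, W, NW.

NW

∂h/∂x = (79.6 − 79.5) / (75 − 0) = +0.001333
∂h/∂y = (79.4 − 79.5) / (115 − 0) = -0.0008696
Flow = −∇h = (-0.001333 east, +0.0008696 north), which points northwest.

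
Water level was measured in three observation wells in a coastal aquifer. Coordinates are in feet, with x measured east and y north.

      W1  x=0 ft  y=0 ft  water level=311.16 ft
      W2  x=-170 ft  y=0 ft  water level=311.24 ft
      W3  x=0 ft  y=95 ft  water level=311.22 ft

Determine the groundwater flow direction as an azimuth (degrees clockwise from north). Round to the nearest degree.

143°

∂h/∂x = (311.24 − 311.16) / (-170 − 0) = -0.0004706
∂h/∂y = (311.22 − 311.16) / (95 − 0) = +0.0006316
Flow direction (−∇h) has components (+0.0004706 E, -0.0006316 N).
Azimuth = atan2(E, N) = atan2(+0.0004706, -0.0006316) = 143.3° ≈ 143°.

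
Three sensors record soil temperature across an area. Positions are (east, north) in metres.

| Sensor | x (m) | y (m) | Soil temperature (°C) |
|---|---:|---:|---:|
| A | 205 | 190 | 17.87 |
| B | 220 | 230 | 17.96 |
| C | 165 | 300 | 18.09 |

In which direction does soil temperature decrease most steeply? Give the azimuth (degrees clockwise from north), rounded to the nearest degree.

Differences from A: to B (Δx, Δy, Δh) = (15, 40, +0.09); to C = (-40, 110, +0.22).
Solve a·Δx + b·Δy = ΔT: det = 15·110 − (-40)·40 = 3250.
∂T/∂x = [(+0.09)·110 − (+0.22)·40] / 3250 = +0.0003385
∂T/∂y = [15·(+0.22) − (-40)·(+0.09)] / 3250 = +0.002123
Steepest decrease is along −∇f: components (-0.0003385 E, -0.002123 N).
Azimuth = atan2(-0.0003385, -0.002123) = 189.1° ≈ 189°.

189°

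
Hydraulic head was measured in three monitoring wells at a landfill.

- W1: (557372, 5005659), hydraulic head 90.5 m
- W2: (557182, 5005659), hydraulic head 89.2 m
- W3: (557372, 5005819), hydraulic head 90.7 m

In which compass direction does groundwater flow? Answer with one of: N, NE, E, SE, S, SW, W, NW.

W

∂h/∂x = (89.2 − 90.5) / (557182 − 557372) = +0.006842
∂h/∂y = (90.7 − 90.5) / (5005819 − 5005659) = +0.001250
Flow = −∇h = (-0.006842 east, -0.001250 north), which points west.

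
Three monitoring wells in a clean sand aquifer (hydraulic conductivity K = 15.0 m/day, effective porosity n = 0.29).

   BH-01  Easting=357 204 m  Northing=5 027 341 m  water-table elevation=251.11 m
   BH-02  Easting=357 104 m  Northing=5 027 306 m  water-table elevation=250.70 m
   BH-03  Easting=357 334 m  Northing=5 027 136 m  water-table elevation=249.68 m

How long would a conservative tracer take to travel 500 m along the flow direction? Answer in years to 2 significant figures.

With h = a·x + b·y + c and BH-01 as origin, the differences give:
  (-100)·a + (-35)·b = -0.41
  130·a + (-205)·b = -1.43
Eliminate b (×(-205) and ×(-35), subtract): 25050·a = 34.000 → a = ∂h/∂x = +0.001357
Back-substitute: b = ∂h/∂y = +0.007836.
|∇h| = √(0.001357² + 0.007836²) = 0.007953
Seepage velocity v = K·i/n = 15.0 × 0.007953 / 0.29 = 0.4114 m/day.
t = 500 / 0.4114 = 1215 days = 3.33 years.

3.3 years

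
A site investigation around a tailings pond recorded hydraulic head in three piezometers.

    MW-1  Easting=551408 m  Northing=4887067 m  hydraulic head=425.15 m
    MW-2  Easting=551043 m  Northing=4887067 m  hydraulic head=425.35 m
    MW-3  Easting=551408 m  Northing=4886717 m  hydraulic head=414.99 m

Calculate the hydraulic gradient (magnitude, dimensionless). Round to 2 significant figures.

∂h/∂x = (425.35 − 425.15) / (551043 − 551408) = -0.0005479
∂h/∂y = (414.99 − 425.15) / (4886717 − 4887067) = +0.02903
|∇h| = √(-0.0005479² + 0.02903²) = 0.02904

0.029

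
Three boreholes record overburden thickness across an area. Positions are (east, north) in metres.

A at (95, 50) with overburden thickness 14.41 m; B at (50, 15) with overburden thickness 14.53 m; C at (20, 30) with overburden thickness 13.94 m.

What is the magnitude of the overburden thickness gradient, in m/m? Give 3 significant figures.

0.0206 m/m

Three-point gradient (reference A): Δ to B = (-45, -35, +0.12), Δ to C = (-75, -20, -0.47).
∂d/∂x = +0.01093, ∂d/∂y = -0.01748 (det = -1725).
|∇f| = √(0.01093² + -0.01748²) = 0.02062 m/m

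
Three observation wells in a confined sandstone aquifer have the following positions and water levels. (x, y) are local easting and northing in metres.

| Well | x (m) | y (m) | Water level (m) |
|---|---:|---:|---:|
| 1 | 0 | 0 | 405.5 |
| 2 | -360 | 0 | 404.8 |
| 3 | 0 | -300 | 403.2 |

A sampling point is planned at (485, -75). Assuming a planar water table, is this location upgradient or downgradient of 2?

upgradient

∂h/∂x = (404.8 − 405.5) / (-360 − 0) = +0.001944
∂h/∂y = (403.2 − 405.5) / (-300 − 0) = +0.007667
Head at (485, -75) = 405.5 + (+0.001944)·(485) + (+0.007667)·(-75) = 405.87 m.
That is higher than the 404.8 m at 2, so the point is upgradient.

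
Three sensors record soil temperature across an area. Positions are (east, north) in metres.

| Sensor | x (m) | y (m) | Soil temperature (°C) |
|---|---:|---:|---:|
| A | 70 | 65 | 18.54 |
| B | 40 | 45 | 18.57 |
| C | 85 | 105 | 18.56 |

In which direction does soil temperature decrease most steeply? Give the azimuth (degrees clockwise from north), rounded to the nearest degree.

123°

Three-point gradient (reference A): Δ to B = (-30, -20, +0.03), Δ to C = (15, 40, +0.02).
∂T/∂x = -0.001778, ∂T/∂y = +0.001167 (det = -900).
Steepest decrease is along −∇f: components (+0.001778 E, -0.001167 N).
Azimuth = atan2(+0.001778, -0.001167) = 123.3° ≈ 123°.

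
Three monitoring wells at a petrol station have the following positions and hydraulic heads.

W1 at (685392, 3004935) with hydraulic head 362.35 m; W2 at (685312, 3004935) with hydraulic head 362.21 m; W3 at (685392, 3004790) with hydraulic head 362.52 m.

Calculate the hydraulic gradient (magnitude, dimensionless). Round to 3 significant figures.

0.00211

∂h/∂x = (362.21 − 362.35) / (685312 − 685392) = +0.001750
∂h/∂y = (362.52 − 362.35) / (3004790 − 3004935) = -0.001172
|∇h| = √(0.001750² + -0.001172²) = 0.002106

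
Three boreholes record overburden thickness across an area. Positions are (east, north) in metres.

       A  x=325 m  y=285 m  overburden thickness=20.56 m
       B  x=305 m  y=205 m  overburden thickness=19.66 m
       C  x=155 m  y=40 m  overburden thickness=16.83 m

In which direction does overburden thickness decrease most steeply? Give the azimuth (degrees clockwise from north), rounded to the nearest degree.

225°

Taking A as reference: B−A = (-20, -80, -0.90); C−A = (-170, -245, -3.73).
Solve a·Δx + b·Δy = Δd: det = (-20)·(-245) − (-170)·(-80) = -8700.
∂d/∂x = [(-0.90)·(-245) − (-3.73)·(-80)] / -8700 = +0.008954
∂d/∂y = [(-20)·(-3.73) − (-170)·(-0.90)] / -8700 = +0.009011
Steepest decrease is along −∇f: components (-0.008954 E, -0.009011 N).
Azimuth = atan2(-0.008954, -0.009011) = 224.8° ≈ 225°.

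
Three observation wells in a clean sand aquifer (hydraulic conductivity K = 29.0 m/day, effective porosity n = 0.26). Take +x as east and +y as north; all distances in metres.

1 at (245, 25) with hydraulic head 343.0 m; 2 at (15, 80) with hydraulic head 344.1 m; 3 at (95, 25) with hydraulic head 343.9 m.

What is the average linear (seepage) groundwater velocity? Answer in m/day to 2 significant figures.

0.88 m/day

Taking 1 as reference: 2−1 = (-230, 55, +1.1); 3−1 = (-150, 0, +0.9).
Solve a·Δx + b·Δy = Δh: det = (-230)·0 − (-150)·55 = 8250.
∂h/∂x = [(+1.1)·0 − (+0.9)·55] / 8250 = -0.006000
∂h/∂y = [(-230)·(+0.9) − (-150)·(+1.1)] / 8250 = -0.005091
|∇h| = √(-0.006000² + -0.005091²) = 0.007869
Seepage velocity v = K·i/n = 29.0 × 0.007869 / 0.26 = 0.8777 m/day.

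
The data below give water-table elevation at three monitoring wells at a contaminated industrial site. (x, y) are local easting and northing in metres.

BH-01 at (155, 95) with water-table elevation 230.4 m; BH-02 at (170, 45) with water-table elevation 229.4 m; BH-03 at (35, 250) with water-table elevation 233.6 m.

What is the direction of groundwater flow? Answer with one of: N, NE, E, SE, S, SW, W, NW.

Taking BH-01 as reference: BH-02−BH-01 = (15, -50, -1.0); BH-03−BH-01 = (-120, 155, +3.2).
Determinant of the coordinate differences = 15·155 − (-120)·(-50) = -3675.
∂h/∂x = [(-1.0)·155 − (+3.2)·(-50)] / -3675 = -0.001361
∂h/∂y = [15·(+3.2) − (-120)·(-1.0)] / -3675 = +0.01959
Flow = −∇h = (+0.001361 east, -0.01959 north), which points south.

S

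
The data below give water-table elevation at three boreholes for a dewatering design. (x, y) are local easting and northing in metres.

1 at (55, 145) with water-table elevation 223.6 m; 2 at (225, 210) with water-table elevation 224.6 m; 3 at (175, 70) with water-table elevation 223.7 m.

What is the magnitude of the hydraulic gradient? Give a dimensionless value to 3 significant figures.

0.00639

Differences from 1: to 2 (Δx, Δy, Δh) = (170, 65, +1.0); to 3 = (120, -75, +0.1).
Determinant of the coordinate differences = 170·(-75) − 120·65 = -20550.
∂h/∂x = [(+1.0)·(-75) − (+0.1)·65] / -20550 = +0.003966
∂h/∂y = [170·(+0.1) − 120·(+1.0)] / -20550 = +0.005012
|∇h| = √(0.003966² + 0.005012²) = 0.006391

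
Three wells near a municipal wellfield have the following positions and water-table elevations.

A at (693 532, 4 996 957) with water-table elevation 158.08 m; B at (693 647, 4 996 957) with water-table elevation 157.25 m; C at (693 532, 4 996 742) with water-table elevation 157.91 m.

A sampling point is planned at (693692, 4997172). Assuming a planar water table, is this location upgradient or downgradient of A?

downgradient

∂h/∂x = (157.25 − 158.08) / (693647 − 693532) = -0.007217
∂h/∂y = (157.91 − 158.08) / (4996742 − 4996957) = +0.0007907
Head at (693692, 4997172) = 158.08 + (-0.007217)·(160) + (+0.0007907)·(215) = 157.10 m.
That is lower than the 158.08 m at A, so the point is downgradient.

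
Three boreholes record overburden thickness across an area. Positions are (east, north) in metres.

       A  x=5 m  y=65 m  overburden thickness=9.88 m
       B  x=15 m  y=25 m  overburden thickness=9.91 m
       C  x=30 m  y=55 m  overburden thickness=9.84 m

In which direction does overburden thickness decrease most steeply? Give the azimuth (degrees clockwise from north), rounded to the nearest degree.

059°

With d = a·x + b·y + c and A as origin, the differences give:
  10·a + (-40)·b = +0.03
  25·a + (-10)·b = -0.04
Eliminate b (×(-10) and ×(-40), subtract): 900·a = -1.900 → a = ∂d/∂x = -0.002111
Back-substitute: b = ∂d/∂y = -0.001278.
Steepest decrease is along −∇f: components (+0.002111 E, +0.001278 N).
Azimuth = atan2(+0.002111, +0.001278) = 58.8° ≈ 059°.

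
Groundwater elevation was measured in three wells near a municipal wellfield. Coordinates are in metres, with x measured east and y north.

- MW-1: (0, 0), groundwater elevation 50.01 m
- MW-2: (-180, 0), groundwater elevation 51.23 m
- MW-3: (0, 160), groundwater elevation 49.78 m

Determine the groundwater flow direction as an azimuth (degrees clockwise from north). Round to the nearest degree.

∂h/∂x = (51.23 − 50.01) / (-180 − 0) = -0.006778
∂h/∂y = (49.78 − 50.01) / (160 − 0) = -0.001437
Flow direction (−∇h) has components (+0.006778 E, +0.001437 N).
Azimuth = atan2(E, N) = atan2(+0.006778, +0.001437) = 78.0° ≈ 078°.

078°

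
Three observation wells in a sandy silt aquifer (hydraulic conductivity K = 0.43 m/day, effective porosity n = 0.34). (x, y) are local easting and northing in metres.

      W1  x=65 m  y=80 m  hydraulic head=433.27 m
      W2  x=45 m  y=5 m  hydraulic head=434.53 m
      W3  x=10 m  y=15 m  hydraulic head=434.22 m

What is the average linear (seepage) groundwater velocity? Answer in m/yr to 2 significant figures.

8.4 m/yr

Differences from W1: to W2 (Δx, Δy, Δh) = (-20, -75, +1.26); to W3 = (-55, -65, +0.95).
Solve a·Δx + b·Δy = Δh: det = (-20)·(-65) − (-55)·(-75) = -2825.
∂h/∂x = [(+1.26)·(-65) − (+0.95)·(-75)] / -2825 = +0.003770
∂h/∂y = [(-20)·(+0.95) − (-55)·(+1.26)] / -2825 = -0.01781
|∇h| = √(0.003770² + -0.01781²) = 0.0182
Seepage velocity v = K·i/n = 0.43 × 0.0182 / 0.34 = 0.02302 m/day = 8.408 m/yr.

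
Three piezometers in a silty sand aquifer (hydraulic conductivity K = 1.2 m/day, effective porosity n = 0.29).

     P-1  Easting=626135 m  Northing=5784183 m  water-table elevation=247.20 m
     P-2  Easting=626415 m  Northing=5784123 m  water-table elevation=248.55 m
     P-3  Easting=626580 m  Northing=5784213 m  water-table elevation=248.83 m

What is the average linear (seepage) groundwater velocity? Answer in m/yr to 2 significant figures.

8.6 m/yr

Three-point gradient (reference P-1): Δ to P-2 = (280, -60, +1.35), Δ to P-3 = (445, 30, +1.63).
∂h/∂x = +0.003940, ∂h/∂y = -0.004113 (det = 35100).
|∇h| = √(0.003940² + -0.004113²) = 0.005696
Seepage velocity v = K·i/n = 1.2 × 0.005696 / 0.29 = 0.02357 m/day = 8.609 m/yr.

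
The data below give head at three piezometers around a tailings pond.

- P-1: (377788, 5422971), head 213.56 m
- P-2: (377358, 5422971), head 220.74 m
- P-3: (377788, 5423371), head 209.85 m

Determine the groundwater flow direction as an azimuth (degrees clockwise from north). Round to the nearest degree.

061°

∂h/∂x = (220.74 − 213.56) / (377358 − 377788) = -0.01670
∂h/∂y = (209.85 − 213.56) / (5423371 − 5422971) = -0.009275
Flow direction (−∇h) has components (+0.01670 E, +0.009275 N).
Azimuth = atan2(E, N) = atan2(+0.01670, +0.009275) = 60.9° ≈ 061°.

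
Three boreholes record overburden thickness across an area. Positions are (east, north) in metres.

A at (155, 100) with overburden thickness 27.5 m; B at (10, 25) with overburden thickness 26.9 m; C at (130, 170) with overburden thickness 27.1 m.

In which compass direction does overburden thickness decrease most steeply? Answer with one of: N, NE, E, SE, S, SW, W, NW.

Three-point gradient (reference A): Δ to B = (-145, -75, -0.6), Δ to C = (-25, 70, -0.4).
∂d/∂x = +0.005988, ∂d/∂y = -0.003576 (det = -12025).
Steepest decrease is along −∇f = (-0.005988 E, +0.003576 N) → northwest.

NW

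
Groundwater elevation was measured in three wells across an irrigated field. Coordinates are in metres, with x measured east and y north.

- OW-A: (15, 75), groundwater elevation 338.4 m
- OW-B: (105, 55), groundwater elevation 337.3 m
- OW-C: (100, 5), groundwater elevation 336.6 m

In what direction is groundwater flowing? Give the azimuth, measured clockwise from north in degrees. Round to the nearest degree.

149°

Taking OW-A as reference: OW-B−OW-A = (90, -20, -1.1); OW-C−OW-A = (85, -70, -1.8).
Solve a·Δx + b·Δy = Δh: det = 90·(-70) − 85·(-20) = -4600.
∂h/∂x = [(-1.1)·(-70) − (-1.8)·(-20)] / -4600 = -0.008913
∂h/∂y = [90·(-1.8) − 85·(-1.1)] / -4600 = +0.01489
Flow direction (−∇h) has components (+0.008913 E, -0.01489 N).
Azimuth = atan2(E, N) = atan2(+0.008913, -0.01489) = 149.1° ≈ 149°.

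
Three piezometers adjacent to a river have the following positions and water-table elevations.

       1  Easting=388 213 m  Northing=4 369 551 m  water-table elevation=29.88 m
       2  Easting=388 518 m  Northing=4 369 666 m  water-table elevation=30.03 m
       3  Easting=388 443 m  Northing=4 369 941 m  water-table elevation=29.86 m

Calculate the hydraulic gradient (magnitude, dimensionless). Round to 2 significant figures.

0.00079

Differences from 1: to 2 (Δx, Δy, Δh) = (305, 115, +0.15); to 3 = (230, 390, -0.02).
Solve a·Δx + b·Δy = Δh: det = 305·390 − 230·115 = 92500.
∂h/∂x = [(+0.15)·390 − (-0.02)·115] / 92500 = +0.0006573
∂h/∂y = [305·(-0.02) − 230·(+0.15)] / 92500 = -0.0004389
|∇h| = √(0.0006573² + -0.0004389²) = 0.0007904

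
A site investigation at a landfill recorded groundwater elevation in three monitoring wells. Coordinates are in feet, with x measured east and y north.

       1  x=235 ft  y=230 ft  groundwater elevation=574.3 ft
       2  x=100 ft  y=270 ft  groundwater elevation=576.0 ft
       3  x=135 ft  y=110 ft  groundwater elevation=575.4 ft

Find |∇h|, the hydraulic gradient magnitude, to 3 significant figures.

Three-point gradient (reference 1): Δ to 2 = (-135, 40, +1.7), Δ to 3 = (-100, -120, +1.1).
∂h/∂x = -0.01228, ∂h/∂y = +0.001064 (det = 20200).
|∇h| = √(-0.01228² + 0.001064²) = 0.01233

0.0123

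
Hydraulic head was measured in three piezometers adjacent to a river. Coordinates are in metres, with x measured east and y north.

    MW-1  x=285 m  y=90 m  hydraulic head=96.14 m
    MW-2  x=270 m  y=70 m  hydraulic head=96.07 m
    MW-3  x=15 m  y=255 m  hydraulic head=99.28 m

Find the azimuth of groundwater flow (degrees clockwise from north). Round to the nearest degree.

Taking MW-1 as reference: MW-2−MW-1 = (-15, -20, -0.07); MW-3−MW-1 = (-270, 165, +3.14).
Solve a·Δx + b·Δy = Δh: det = (-15)·165 − (-270)·(-20) = -7875.
∂h/∂x = [(-0.07)·165 − (+3.14)·(-20)] / -7875 = -0.006508
∂h/∂y = [(-15)·(+3.14) − (-270)·(-0.07)] / -7875 = +0.008381
Flow direction (−∇h) has components (+0.006508 E, -0.008381 N).
Azimuth = atan2(E, N) = atan2(+0.006508, -0.008381) = 142.2° ≈ 142°.

142°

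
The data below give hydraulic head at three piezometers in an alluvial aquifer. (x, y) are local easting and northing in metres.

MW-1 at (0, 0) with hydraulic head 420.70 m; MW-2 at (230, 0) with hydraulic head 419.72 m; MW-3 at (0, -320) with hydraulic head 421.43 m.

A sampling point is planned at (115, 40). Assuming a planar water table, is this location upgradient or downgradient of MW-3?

downgradient

∂h/∂x = (419.72 − 420.70) / (230 − 0) = -0.004261
∂h/∂y = (421.43 − 420.70) / (-320 − 0) = -0.002281
Head at (115, 40) = 420.70 + (-0.004261)·(115) + (-0.002281)·(40) = 420.12 m.
That is lower than the 421.43 m at MW-3, so the point is downgradient.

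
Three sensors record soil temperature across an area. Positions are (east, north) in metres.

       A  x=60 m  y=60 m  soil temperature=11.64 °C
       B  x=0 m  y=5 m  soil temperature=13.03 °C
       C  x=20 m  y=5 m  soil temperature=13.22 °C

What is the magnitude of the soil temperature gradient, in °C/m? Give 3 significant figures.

Three-point gradient (reference A): Δ to B = (-60, -55, +1.39), Δ to C = (-40, -55, +1.58).
∂T/∂x = +0.009500, ∂T/∂y = -0.03564 (det = 1100).
|∇f| = √(0.009500² + -0.03564²) = 0.03688 °C/m

0.0369 °C/m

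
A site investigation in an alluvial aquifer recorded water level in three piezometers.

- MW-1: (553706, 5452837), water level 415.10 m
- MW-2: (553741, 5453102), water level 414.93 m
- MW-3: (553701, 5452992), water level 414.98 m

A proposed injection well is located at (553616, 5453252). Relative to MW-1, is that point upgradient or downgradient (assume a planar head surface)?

Taking MW-1 as reference: MW-2−MW-1 = (35, 265, -0.17); MW-3−MW-1 = (-5, 155, -0.12).
Solve a·Δx + b·Δy = Δh: det = 35·155 − (-5)·265 = 6750.
∂h/∂x = [(-0.17)·155 − (-0.12)·265] / 6750 = +0.0008074
∂h/∂y = [35·(-0.12) − (-5)·(-0.17)] / 6750 = -0.0007481
Head at (553616, 5453252) = 415.10 + (+0.0008074)·(-90) + (-0.0007481)·(415) = 414.72 m.
That is lower than the 415.10 m at MW-1, so the point is downgradient.

downgradient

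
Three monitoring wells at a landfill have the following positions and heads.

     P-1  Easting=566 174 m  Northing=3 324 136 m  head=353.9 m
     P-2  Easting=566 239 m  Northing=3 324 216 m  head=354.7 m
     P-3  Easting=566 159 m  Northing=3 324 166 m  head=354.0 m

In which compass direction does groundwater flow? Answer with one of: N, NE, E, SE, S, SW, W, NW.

SW

Taking P-1 as reference: P-2−P-1 = (65, 80, +0.8); P-3−P-1 = (-15, 30, +0.1).
Solve a·Δx + b·Δy = Δh: det = 65·30 − (-15)·80 = 3150.
∂h/∂x = [(+0.8)·30 − (+0.1)·80] / 3150 = +0.005079
∂h/∂y = [65·(+0.1) − (-15)·(+0.8)] / 3150 = +0.005873
Flow = −∇h = (-0.005079 east, -0.005873 north), which points southwest.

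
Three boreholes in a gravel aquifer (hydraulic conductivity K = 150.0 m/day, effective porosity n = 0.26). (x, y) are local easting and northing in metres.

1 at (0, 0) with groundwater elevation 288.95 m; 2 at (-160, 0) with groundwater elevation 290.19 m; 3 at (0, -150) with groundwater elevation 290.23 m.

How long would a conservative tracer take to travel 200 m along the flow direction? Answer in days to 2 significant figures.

30 days

∂h/∂x = (290.19 − 288.95) / (-160 − 0) = -0.007750
∂h/∂y = (290.23 − 288.95) / (-150 − 0) = -0.008533
|∇h| = √(-0.007750² + -0.008533²) = 0.01153
Seepage velocity v = K·i/n = 150.0 × 0.01153 / 0.26 = 6.652 m/day.
t = 200 / 6.652 = 30.07 days.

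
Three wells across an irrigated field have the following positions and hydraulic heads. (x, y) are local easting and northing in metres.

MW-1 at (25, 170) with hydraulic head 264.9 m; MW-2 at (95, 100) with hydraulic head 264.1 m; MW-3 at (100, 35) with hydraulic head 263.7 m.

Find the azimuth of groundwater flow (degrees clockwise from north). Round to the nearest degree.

Differences from MW-1: to MW-2 (Δx, Δy, Δh) = (70, -70, -0.8); to MW-3 = (75, -135, -1.2).
Determinant of the coordinate differences = 70·(-135) − 75·(-70) = -4200.
∂h/∂x = [(-0.8)·(-135) − (-1.2)·(-70)] / -4200 = -0.005714
∂h/∂y = [70·(-1.2) − 75·(-0.8)] / -4200 = +0.005714
Flow direction (−∇h) has components (+0.005714 E, -0.005714 N).
Azimuth = atan2(E, N) = atan2(+0.005714, -0.005714) = 135.0° ≈ 135°.

135°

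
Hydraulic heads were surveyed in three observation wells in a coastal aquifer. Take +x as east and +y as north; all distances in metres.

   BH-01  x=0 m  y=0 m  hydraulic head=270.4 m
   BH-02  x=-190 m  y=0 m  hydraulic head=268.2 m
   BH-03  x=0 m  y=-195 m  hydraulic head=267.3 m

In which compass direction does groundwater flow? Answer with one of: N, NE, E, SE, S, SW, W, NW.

SW

∂h/∂x = (268.2 − 270.4) / (-190 − 0) = +0.01158
∂h/∂y = (267.3 − 270.4) / (-195 − 0) = +0.01590
Flow = −∇h = (-0.01158 east, -0.01590 north), which points southwest.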